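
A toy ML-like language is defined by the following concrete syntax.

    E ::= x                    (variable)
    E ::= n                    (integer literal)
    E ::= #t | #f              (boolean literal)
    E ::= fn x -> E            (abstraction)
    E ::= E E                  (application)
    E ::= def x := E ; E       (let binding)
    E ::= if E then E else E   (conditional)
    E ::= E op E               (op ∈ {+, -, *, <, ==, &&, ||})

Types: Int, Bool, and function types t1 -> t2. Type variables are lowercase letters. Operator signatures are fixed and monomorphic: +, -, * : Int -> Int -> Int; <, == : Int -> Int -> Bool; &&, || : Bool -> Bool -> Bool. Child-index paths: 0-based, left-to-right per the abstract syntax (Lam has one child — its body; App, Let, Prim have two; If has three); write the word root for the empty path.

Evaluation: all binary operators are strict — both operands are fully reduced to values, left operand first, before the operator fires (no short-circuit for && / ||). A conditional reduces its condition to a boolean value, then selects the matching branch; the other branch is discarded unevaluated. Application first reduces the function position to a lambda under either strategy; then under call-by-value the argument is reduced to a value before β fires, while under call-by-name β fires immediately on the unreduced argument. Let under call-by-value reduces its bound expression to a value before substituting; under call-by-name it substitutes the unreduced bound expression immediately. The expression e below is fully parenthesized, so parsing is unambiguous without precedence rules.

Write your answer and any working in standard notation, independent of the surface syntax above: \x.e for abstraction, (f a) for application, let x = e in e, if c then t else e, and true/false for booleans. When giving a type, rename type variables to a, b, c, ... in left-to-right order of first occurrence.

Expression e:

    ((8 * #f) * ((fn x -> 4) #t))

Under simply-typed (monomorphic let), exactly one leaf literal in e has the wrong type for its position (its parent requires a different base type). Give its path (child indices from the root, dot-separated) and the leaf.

Derivation:
  unify Int ~ Int
  unify Bool ~ Int
  FAIL: mismatch Bool ~ Int

Answer: 0.1 : false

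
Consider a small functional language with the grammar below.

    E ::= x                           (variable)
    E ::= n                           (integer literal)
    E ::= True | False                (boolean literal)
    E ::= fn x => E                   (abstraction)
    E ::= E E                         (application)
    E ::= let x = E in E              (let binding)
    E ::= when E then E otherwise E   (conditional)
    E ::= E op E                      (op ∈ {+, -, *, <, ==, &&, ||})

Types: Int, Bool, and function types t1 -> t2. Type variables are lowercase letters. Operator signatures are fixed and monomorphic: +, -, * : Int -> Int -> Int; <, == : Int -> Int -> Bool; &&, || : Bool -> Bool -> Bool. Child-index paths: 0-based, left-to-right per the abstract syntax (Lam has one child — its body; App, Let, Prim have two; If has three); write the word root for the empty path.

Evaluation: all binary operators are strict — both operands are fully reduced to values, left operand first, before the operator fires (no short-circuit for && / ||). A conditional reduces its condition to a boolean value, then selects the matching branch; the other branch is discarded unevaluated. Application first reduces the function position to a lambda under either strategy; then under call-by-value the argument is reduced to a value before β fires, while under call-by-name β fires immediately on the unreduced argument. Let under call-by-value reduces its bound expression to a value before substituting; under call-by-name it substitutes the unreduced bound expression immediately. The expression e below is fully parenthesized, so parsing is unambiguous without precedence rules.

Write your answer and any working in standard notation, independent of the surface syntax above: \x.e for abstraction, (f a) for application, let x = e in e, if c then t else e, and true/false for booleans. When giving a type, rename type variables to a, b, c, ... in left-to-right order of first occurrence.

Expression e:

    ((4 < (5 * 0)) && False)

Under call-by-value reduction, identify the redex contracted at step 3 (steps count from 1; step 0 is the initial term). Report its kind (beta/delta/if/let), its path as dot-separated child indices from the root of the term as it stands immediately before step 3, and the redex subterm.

Answer: delta at root : (false && false)

Trace:
step 0: ((4 < (5 * 0)) && false)
step 1: [delta@0.1] ((4 < 0) && false)
step 2: [delta@0] (false && false)
step 3: [delta@root] false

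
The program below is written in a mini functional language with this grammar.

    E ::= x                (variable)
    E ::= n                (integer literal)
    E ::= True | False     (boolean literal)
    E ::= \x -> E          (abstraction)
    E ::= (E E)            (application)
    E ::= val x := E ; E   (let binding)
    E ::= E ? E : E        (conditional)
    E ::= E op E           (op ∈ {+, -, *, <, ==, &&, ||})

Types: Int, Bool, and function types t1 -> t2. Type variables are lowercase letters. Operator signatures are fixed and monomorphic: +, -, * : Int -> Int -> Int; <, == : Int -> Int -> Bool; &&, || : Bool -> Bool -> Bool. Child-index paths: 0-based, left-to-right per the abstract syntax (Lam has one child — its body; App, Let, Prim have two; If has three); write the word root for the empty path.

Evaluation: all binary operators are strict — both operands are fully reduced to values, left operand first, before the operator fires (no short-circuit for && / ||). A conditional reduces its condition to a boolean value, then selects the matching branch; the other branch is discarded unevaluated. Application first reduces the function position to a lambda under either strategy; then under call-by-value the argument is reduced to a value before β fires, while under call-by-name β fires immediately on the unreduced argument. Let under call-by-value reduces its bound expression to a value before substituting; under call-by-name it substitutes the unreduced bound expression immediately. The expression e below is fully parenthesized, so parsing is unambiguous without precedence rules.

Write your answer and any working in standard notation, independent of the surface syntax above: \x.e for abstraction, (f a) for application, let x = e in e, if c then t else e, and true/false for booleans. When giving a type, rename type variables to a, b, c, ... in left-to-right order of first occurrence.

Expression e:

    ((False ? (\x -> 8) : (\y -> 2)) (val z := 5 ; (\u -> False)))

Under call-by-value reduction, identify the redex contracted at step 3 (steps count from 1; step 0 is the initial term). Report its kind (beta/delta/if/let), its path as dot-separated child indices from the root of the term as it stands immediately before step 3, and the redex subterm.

Answer: beta at root : ((\y.2) (\u.false))

Working:
step 0: ((if false then (\x.8) else (\y.2)) (let z = 5 in (\u.false)))
step 1: [if@0] ((\y.2) (let z = 5 in (\u.false)))
step 2: [let@1] ((\y.2) (\u.false))
step 3: [beta@root] 2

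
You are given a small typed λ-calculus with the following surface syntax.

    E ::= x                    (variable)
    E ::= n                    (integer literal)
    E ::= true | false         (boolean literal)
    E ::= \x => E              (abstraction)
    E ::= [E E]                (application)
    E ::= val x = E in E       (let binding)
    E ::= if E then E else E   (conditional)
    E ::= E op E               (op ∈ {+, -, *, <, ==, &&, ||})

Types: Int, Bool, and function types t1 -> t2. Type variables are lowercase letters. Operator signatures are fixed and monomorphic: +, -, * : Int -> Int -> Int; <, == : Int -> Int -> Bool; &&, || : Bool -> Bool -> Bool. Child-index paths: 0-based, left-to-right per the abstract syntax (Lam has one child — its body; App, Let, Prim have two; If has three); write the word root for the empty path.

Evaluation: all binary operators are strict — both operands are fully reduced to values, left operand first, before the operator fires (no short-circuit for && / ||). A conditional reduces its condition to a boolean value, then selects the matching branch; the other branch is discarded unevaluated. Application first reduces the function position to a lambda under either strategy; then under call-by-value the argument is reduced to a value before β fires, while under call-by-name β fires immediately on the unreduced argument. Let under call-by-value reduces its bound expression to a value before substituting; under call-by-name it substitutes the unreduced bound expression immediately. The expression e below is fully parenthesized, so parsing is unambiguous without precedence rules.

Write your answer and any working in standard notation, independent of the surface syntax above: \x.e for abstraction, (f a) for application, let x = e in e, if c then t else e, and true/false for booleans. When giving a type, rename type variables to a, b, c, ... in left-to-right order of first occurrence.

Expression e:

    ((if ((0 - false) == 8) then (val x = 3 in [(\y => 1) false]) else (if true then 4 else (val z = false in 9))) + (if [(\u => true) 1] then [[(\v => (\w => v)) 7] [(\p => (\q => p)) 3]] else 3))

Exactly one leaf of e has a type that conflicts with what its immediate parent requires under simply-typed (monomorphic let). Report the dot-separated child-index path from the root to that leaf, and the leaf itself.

Answer: 0.0.0.1 : false

Working:
  unify Int ~ Int
  unify Bool ~ Int
  FAIL: mismatch Bool ~ Int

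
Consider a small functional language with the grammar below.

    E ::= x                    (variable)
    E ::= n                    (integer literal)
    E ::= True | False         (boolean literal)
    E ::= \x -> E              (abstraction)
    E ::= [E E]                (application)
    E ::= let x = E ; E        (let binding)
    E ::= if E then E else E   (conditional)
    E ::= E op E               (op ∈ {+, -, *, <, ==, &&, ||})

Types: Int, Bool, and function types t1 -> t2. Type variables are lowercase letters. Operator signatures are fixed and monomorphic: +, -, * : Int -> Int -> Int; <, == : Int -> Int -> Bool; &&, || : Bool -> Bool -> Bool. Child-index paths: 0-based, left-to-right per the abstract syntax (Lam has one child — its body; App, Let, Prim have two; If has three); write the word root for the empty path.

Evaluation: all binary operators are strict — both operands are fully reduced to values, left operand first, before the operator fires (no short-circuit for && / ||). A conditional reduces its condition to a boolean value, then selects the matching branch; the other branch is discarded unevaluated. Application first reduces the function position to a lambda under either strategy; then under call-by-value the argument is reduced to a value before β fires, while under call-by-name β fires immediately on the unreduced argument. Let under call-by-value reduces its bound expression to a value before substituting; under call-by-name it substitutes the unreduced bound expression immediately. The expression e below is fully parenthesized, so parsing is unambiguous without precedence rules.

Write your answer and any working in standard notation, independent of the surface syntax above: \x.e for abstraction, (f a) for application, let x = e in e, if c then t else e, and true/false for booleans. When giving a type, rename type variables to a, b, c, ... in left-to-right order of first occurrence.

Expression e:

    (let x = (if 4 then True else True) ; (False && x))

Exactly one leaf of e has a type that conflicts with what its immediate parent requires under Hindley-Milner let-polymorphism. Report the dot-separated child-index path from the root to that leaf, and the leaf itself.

Answer: 0.0 : 4

Derivation:
  unify Int ~ Bool
  FAIL: mismatch Int ~ Bool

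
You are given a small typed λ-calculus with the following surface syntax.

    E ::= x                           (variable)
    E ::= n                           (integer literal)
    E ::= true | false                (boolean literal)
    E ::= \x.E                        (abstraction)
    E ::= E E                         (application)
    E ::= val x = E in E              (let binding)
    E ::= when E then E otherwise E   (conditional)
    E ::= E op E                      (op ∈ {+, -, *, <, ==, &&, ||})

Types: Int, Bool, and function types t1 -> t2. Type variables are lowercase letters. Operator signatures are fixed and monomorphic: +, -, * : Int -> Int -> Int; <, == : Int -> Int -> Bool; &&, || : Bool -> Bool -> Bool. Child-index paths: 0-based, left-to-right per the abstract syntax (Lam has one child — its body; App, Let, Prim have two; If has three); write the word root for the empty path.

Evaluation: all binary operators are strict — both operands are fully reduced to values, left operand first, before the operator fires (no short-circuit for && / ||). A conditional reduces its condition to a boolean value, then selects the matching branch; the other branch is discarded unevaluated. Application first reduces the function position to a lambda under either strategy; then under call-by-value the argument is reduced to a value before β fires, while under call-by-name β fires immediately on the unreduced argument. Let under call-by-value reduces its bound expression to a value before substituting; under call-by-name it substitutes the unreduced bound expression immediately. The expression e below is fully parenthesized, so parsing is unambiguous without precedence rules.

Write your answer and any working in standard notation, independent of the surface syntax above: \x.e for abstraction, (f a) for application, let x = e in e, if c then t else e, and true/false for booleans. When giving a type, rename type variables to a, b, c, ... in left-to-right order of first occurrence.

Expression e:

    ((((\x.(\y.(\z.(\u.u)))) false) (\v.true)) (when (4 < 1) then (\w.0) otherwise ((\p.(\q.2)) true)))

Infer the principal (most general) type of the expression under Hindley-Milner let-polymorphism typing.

Answer: a -> a

Derivation:
u : d
\u._ : d -> d
\z._ : c -> d -> d
\y._ : b -> c -> d -> d
\x._ : a -> b -> c -> d -> d
  unify a -> b -> c -> d -> d ~ Bool -> e
  unify a ~ Bool
  unify b -> c -> d -> d ~ e
_ _ : b -> c -> d -> d
\v._ : f -> Bool
  unify b -> c -> d -> d ~ (f -> Bool) -> g
  unify b ~ f -> Bool
  unify c -> d -> d ~ g
_ _ : c -> d -> d
  unify Int ~ Int
  unify Int ~ Int
  unify Bool ~ Bool
\w._ : h -> Int
\q._ : j -> Int
\p._ : i -> j -> Int
  unify i -> j -> Int ~ Bool -> k
  unify i ~ Bool
  unify j -> Int ~ k
_ _ : j -> Int
  unify h -> Int ~ j -> Int
  unify h ~ j
  unify Int ~ Int
  unify c -> d -> d ~ (j -> Int) -> l
  unify c ~ j -> Int
  unify d -> d ~ l
_ _ : d -> d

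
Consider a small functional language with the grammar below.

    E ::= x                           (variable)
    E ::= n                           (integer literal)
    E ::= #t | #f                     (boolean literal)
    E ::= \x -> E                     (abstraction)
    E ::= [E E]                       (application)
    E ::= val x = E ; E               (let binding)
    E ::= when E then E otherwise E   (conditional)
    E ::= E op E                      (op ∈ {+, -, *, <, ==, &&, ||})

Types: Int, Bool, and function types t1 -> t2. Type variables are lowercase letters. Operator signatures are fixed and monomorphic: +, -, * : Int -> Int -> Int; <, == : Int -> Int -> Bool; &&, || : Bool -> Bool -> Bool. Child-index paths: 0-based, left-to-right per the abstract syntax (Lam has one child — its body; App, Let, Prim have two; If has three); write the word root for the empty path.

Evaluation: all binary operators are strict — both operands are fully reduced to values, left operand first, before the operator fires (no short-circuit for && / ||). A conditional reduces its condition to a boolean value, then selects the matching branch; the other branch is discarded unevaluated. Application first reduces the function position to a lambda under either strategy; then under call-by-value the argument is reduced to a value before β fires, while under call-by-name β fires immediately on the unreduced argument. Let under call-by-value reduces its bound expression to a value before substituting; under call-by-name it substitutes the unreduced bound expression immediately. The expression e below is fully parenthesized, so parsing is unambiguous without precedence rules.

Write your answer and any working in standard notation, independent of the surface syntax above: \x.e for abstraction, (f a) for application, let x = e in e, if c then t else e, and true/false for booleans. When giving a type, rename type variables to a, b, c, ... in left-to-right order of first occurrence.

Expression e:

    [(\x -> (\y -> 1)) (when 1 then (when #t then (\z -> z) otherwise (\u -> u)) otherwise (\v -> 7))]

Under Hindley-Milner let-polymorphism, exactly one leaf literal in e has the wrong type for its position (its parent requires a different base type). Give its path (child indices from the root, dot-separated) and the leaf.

Working:
\y._ : b -> Int
\x._ : a -> b -> Int
  unify Int ~ Bool
  FAIL: mismatch Int ~ Bool

Answer: 1.0 : 1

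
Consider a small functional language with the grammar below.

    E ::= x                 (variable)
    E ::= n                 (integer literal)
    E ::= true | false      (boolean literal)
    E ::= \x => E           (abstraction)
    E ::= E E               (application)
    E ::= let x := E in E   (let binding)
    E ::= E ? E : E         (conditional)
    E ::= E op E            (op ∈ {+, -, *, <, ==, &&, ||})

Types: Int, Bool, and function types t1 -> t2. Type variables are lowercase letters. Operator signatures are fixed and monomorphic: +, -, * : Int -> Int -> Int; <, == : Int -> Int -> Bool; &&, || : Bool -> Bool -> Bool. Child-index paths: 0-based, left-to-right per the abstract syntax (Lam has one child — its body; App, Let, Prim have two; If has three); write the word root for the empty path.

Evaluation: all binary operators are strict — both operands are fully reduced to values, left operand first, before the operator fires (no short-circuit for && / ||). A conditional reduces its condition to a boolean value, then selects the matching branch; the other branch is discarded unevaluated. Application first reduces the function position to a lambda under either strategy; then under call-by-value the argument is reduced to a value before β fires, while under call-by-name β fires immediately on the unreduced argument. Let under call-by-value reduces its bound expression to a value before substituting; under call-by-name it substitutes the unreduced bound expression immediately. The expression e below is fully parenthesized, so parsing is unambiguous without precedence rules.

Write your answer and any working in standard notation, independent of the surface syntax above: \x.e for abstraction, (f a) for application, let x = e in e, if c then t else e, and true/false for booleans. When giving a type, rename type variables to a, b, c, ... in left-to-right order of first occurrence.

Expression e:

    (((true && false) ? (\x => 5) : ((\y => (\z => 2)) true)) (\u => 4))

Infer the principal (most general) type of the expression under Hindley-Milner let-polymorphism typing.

Derivation:
  unify Bool ~ Bool
  unify Bool ~ Bool
  unify Bool ~ Bool
\x._ : a -> Int
\z._ : c -> Int
\y._ : b -> c -> Int
  unify b -> c -> Int ~ Bool -> d
  unify b ~ Bool
  unify c -> Int ~ d
_ _ : c -> Int
  unify a -> Int ~ c -> Int
  unify a ~ c
  unify Int ~ Int
\u._ : e -> Int
  unify c -> Int ~ (e -> Int) -> f
  unify c ~ e -> Int
  unify Int ~ f
_ _ : Int

Answer: Int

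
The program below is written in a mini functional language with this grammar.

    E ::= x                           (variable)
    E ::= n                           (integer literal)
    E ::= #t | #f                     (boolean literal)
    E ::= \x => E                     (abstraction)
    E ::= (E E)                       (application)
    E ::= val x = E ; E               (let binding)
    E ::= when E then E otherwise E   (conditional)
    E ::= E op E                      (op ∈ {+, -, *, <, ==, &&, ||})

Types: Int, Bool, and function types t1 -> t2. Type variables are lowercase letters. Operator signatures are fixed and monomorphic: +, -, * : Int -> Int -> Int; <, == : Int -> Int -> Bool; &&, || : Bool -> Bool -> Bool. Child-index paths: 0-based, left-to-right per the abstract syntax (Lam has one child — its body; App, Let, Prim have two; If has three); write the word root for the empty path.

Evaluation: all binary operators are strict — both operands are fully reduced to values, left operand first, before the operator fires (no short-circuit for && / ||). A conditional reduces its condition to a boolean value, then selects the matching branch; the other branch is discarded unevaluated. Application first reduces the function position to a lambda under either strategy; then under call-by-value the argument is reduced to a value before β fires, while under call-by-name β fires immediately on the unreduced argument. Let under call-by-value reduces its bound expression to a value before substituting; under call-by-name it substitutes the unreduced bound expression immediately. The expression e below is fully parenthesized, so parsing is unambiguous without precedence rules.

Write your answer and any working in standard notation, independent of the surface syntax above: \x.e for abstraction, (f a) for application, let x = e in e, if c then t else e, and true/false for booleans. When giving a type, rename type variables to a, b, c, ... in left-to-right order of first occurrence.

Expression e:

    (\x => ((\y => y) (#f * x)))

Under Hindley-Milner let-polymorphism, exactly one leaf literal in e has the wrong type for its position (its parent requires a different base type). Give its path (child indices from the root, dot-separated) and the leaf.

Derivation:
y : b
\y._ : b -> b
  unify Bool ~ Int
  FAIL: mismatch Bool ~ Int

Answer: 0.1.0 : false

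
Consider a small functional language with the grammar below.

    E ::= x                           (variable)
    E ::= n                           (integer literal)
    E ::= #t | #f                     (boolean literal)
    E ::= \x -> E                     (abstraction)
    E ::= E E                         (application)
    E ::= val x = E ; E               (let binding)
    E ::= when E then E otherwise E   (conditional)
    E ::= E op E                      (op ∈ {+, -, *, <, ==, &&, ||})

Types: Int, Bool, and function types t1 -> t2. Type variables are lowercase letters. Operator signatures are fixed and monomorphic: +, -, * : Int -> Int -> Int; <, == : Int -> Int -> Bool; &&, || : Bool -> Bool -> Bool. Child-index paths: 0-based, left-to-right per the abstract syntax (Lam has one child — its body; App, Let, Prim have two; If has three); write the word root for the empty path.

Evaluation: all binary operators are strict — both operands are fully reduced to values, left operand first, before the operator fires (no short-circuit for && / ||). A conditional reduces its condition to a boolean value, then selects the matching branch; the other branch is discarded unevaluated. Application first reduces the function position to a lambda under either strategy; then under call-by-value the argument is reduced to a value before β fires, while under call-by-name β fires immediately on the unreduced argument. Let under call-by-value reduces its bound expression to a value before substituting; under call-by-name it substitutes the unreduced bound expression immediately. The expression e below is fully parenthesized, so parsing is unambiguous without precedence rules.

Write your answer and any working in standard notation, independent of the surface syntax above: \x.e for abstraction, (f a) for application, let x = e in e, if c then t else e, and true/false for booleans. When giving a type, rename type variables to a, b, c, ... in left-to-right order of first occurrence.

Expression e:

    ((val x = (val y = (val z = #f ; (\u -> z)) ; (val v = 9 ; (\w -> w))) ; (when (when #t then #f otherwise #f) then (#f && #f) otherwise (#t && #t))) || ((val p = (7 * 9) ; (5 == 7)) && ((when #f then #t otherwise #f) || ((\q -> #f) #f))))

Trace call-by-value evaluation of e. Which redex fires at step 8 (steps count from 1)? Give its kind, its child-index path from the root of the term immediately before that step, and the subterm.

Answer: delta at 1.0.0 : (7 * 9)

Derivation:
step 0: ((let x = (let y = (let z = false in (\u.z)) in (let v = 9 in (\w.w))) in (if (if true then false else false) then (false && false) else (true && true))) || ((let p = (7 * 9) in (5 == 7)) && ((if false then true else false) || ((\q.false) false))))
step 1: [let@0.0.0] ((let x = (let y = (\u.false) in (let v = 9 in (\w.w))) in (if (if true then false else false) then (false && false) else (true && true))) || ((let p = (7 * 9) in (5 == 7)) && ((if false then true else false) || ((\q.false) false))))
step 2: [let@0.0] ((let x = (let v = 9 in (\w.w)) in (if (if true then false else false) then (false && false) else (true && true))) || ((let p = (7 * 9) in (5 == 7)) && ((if false then true else false) || ((\q.false) false))))
step 3: [let@0.0] ((let x = (\w.w) in (if (if true then false else false) then (false && false) else (true && true))) || ((let p = (7 * 9) in (5 == 7)) && ((if false then true else false) || ((\q.false) false))))
step 4: [let@0] ((if (if true then false else false) then (false && false) else (true && true)) || ((let p = (7 * 9) in (5 == 7)) && ((if false then true else false) || ((\q.false) false))))
step 5: [if@0.0] ((if false then (false && false) else (true && true)) || ((let p = (7 * 9) in (5 == 7)) && ((if false then true else false) || ((\q.false) false))))
step 6: [if@0] ((true && true) || ((let p = (7 * 9) in (5 == 7)) && ((if false then true else false) || ((\q.false) false))))
step 7: [delta@0] (true || ((let p = (7 * 9) in (5 == 7)) && ((if false then true else false) || ((\q.false) false))))
step 8: [delta@1.0.0] (true || ((let p = 63 in (5 == 7)) && ((if false then true else false) || ((\q.false) false))))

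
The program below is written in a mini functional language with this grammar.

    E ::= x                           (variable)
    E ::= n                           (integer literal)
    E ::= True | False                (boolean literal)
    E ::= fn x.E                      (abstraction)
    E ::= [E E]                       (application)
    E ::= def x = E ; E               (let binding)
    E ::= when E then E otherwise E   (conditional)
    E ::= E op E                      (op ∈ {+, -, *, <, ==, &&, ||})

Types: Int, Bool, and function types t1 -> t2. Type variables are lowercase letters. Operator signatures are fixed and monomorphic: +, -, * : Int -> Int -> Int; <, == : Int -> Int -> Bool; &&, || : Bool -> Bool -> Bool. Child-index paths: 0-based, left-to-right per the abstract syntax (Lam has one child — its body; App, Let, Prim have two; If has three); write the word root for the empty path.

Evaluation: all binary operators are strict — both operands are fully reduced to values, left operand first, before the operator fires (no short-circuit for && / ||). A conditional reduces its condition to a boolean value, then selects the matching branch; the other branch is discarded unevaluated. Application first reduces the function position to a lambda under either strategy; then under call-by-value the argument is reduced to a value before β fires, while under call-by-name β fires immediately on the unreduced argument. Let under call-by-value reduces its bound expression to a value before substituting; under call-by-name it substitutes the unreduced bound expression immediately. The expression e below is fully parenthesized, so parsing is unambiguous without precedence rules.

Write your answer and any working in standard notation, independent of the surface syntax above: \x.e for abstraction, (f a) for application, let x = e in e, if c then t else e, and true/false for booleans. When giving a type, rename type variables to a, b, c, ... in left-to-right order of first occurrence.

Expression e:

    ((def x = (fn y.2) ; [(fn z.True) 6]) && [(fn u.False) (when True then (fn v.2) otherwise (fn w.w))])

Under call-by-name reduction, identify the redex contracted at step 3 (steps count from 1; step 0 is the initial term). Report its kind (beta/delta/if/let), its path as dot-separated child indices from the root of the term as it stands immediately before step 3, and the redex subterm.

Answer: beta at 1 : ((\u.false) (if true then (\v.2) else (\w.w)))

Derivation:
step 0: ((let x = (\y.2) in ((\z.true) 6)) && ((\u.false) (if true then (\v.2) else (\w.w))))
step 1: [let@0] (((\z.true) 6) && ((\u.false) (if true then (\v.2) else (\w.w))))
step 2: [beta@0] (true && ((\u.false) (if true then (\v.2) else (\w.w))))
step 3: [beta@1] (true && false)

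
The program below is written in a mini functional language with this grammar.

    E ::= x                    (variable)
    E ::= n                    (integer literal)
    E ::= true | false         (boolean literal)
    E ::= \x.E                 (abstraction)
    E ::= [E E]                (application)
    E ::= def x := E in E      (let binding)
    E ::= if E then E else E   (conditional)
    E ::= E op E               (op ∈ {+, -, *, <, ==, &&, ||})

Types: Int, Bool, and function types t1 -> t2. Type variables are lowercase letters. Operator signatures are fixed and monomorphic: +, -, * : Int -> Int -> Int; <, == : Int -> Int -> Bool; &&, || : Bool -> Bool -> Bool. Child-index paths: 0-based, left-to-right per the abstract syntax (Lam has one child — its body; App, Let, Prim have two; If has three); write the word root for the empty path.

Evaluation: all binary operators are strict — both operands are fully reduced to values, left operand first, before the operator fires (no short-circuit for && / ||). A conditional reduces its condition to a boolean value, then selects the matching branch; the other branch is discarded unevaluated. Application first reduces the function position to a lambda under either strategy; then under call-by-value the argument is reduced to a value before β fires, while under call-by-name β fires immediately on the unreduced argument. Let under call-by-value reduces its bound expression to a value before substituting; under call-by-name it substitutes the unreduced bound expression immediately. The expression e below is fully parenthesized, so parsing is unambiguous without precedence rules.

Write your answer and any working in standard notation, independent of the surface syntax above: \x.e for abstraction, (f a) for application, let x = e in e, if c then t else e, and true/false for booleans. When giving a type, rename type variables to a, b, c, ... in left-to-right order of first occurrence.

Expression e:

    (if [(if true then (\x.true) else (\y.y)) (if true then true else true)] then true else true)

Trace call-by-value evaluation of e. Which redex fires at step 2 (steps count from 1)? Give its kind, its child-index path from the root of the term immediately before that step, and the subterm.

Working:
step 0: (if ((if true then (\x.true) else (\y.y)) (if true then true else true)) then true else true)
step 1: [if@0.0] (if ((\x.true) (if true then true else true)) then true else true)
step 2: [if@0.1] (if ((\x.true) true) then true else true)

Answer: if at 0.1 : (if true then true else true)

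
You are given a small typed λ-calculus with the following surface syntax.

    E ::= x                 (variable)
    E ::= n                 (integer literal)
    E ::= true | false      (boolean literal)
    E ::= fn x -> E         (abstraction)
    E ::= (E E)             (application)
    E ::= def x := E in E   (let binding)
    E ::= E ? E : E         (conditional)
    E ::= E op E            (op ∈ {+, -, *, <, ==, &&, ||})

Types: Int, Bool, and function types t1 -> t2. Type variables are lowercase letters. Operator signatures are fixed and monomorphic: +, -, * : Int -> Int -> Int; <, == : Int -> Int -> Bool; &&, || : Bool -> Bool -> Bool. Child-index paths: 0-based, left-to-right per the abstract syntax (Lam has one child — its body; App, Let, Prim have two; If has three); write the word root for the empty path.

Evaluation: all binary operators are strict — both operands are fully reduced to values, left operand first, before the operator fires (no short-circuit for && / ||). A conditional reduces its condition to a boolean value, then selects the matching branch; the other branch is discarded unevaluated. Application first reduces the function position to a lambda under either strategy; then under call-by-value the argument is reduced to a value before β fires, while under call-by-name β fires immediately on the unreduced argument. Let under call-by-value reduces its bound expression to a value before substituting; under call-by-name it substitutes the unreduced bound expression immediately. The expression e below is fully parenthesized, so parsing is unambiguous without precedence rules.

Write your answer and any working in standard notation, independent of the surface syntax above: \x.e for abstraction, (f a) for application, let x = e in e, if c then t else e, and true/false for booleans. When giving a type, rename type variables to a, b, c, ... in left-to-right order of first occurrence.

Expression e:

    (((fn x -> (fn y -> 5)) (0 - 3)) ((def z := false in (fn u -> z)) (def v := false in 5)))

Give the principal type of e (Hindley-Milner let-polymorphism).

Answer: Int

Derivation:
\y._ : b -> Int
\x._ : a -> b -> Int
  unify Int ~ Int
  unify Int ~ Int
  unify a -> b -> Int ~ Int -> c
  unify a ~ Int
  unify b -> Int ~ c
_ _ : b -> Int
let z : Bool
z : Bool
\u._ : d -> Bool
let v : Bool
  unify d -> Bool ~ Int -> e
  unify d ~ Int
  unify Bool ~ e
_ _ : Bool
  unify b -> Int ~ Bool -> f
  unify b ~ Bool
  unify Int ~ f
_ _ : Int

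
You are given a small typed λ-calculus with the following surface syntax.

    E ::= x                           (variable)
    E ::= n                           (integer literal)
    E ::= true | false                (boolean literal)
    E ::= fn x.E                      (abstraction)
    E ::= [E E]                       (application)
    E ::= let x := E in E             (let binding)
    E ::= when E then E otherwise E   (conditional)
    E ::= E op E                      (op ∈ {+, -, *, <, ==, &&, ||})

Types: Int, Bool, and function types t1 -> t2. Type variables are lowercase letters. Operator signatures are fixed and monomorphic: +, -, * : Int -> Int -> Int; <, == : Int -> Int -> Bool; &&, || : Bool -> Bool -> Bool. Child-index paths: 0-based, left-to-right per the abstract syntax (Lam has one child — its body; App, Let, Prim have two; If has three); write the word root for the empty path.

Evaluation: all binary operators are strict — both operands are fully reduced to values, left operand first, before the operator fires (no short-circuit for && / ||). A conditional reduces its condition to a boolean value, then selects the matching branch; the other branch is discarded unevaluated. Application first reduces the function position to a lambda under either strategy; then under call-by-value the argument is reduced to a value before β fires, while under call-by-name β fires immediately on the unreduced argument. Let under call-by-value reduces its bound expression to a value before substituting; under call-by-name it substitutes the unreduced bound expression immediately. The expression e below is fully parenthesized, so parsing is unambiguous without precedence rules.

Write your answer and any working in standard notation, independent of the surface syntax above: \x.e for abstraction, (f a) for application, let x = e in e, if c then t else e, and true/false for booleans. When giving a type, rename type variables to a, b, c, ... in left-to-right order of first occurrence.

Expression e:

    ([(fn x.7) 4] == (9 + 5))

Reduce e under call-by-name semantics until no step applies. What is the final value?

Derivation:
step 0: (((\x.7) 4) == (9 + 5))
step 1: [beta@0] (7 == (9 + 5))
step 2: [delta@1] (7 == 14)
step 3: [delta@root] false

Answer: false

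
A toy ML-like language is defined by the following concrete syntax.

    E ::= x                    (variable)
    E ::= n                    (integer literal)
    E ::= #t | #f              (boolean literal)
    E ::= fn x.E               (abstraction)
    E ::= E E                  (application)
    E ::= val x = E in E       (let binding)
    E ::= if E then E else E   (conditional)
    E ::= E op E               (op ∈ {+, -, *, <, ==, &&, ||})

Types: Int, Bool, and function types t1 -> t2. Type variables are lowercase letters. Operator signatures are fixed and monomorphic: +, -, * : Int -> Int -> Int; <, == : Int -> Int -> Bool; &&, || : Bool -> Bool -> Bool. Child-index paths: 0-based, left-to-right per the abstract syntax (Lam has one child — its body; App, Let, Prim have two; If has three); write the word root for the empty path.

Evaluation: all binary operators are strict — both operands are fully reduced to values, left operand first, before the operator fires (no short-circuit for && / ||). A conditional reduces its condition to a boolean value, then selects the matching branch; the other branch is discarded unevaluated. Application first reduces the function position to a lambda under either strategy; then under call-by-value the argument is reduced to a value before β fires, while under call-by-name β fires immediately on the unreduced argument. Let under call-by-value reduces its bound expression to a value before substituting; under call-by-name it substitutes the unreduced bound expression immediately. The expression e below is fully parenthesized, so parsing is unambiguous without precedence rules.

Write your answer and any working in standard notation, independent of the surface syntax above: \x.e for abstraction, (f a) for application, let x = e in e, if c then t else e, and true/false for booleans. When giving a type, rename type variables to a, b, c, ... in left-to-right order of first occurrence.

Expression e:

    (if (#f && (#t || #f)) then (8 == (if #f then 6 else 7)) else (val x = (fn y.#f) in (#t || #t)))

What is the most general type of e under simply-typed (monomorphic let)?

Trace:
  unify Bool ~ Bool
  unify Bool ~ Bool
  unify Bool ~ Bool
  unify Bool ~ Bool
  unify Bool ~ Bool
  unify Int ~ Int
  unify Bool ~ Bool
  unify Int ~ Int
  unify Int ~ Int
\y._ : a -> Bool
let x : a -> Bool
  unify Bool ~ Bool
  unify Bool ~ Bool
  unify Bool ~ Bool

Answer: Bool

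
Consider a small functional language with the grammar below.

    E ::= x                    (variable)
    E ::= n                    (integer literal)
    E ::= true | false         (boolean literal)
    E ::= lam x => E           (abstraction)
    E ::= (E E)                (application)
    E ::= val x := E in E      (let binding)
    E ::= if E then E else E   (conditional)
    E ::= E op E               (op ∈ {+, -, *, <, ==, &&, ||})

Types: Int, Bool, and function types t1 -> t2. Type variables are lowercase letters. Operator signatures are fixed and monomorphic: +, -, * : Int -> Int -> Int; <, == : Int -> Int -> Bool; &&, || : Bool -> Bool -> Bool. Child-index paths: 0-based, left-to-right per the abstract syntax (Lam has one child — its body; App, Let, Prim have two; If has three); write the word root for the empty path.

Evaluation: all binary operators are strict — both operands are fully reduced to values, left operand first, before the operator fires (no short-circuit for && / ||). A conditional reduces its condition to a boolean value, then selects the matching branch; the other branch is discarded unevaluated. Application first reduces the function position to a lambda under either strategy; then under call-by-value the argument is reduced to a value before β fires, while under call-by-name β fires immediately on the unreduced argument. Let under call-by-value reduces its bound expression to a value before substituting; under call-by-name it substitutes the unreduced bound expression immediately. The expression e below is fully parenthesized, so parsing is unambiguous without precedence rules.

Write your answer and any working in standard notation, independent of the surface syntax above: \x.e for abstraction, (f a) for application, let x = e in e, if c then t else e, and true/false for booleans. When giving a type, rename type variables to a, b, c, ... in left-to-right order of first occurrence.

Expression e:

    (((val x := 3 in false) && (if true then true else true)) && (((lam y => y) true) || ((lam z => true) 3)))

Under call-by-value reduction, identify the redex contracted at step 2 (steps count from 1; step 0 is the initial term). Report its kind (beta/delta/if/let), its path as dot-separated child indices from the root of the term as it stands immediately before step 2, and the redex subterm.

Working:
step 0: (((let x = 3 in false) && (if true then true else true)) && (((\y.y) true) || ((\z.true) 3)))
step 1: [let@0.0] ((false && (if true then true else true)) && (((\y.y) true) || ((\z.true) 3)))
step 2: [if@0.1] ((false && true) && (((\y.y) true) || ((\z.true) 3)))

Answer: if at 0.1 : (if true then true else true)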